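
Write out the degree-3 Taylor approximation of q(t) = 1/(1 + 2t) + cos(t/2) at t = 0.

-8*t^3 + 31*t^2/8 - 2*t + 2

Expand each term separately and add.
q(0) = 2
q′(0) = -2
q′′(0) = 31/4
q′′′(0) = -48
Then c_k = q^(k)(0)/k! gives each Taylor coefficient.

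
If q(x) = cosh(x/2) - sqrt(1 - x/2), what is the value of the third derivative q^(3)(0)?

3/64

Combine the two series term by term.
The coefficient of x^3 in the expansion is 1/128, so q′′′(0) = 3! * (1/128) = 3/64.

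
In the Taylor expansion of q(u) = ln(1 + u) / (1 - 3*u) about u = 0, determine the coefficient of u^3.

Expand 1/(denominator) as a geometric series and multiply by the numerator's series.
q(0) = 0
q′(0) = 1
q′′(0) = 5
q′′′(0) = 47

47/6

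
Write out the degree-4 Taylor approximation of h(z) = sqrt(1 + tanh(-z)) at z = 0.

Plug the Maclaurin series of the inner function into that of the outer and collect terms.
h(0) = 1
h′(0) = -1/2
h′′(0) = -1/4
h′′′(0) = 5/8
h^(4)(0) = 17/16

17*z^4/384 + 5*z^3/48 - z^2/8 - z/2 + 1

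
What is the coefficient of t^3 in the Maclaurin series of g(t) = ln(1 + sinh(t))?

Substitute the inner expansion into the outer series and collect powers.
[t^0] = 0;  [t^1] = 1;  [t^2] = -1/2;  [t^3] = 1/2.
So c_3 = g′′′(0)/3! = 1/2.

1/2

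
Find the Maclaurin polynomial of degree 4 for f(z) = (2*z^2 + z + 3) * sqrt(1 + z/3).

Shift and add copies of the series according to the polynomial's terms.
[z^0] = 3;  [z^1] = 3/2;  [z^2] = 17/8;  [z^3] = 47/144;  [z^4] = -31/1152.

-31*z^4/1152 + 47*z^3/144 + 17*z^2/8 + 3*z/2 + 3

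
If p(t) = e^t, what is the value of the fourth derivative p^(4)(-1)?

The coefficient of (t + 1)^4 in the expansion is e^(-1)/24, so p^(4)(-1) = 4! * (e^(-1)/24) = e^(-1).

e^(-1)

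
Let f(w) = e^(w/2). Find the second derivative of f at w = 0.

The coefficient of w^2 in the expansion is 1/8, so f′′(0) = 2! * (1/8) = 1/4.

1/4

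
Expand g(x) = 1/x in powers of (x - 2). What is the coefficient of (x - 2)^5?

[(x - 2)^0] = 1/2;  [(x - 2)^1] = -1/4;  [(x - 2)^2] = 1/8;  [(x - 2)^3] = -1/16;  [(x - 2)^4] = 1/32;  [(x - 2)^5] = -1/64.
So c_5 = g^(5)(2)/5! = -1/64.

-1/64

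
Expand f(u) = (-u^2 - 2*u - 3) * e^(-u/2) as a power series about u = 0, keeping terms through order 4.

-35*u^4/384 + 5*u^3/16 - 3*u^2/8 - u/2 - 3

Shift and add copies of the series according to the polynomial's terms.
f(0) = -3
f′(0) = -1/2
f′′(0) = -3/4
f′′′(0) = 15/8
f^(4)(0) = -35/16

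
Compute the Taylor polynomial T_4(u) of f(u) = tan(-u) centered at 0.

-u^3/3 - u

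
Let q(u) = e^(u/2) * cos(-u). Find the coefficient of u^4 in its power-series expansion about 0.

Write out both Maclaurin series and multiply, keeping only the needed powers.
q(0) = 1
q′(0) = 1/2
q′′(0) = -3/4
q′′′(0) = -11/8
q^(4)(0) = -7/16
So c_4 = q^(4)(0)/4! = -7/384.

-7/384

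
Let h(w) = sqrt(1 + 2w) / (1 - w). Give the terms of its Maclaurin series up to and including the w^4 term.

Multiply the two series term by term and collect like powers.
h(0) = 1
h′(0) = 2
h′′(0) = 3
h′′′(0) = 12
h^(4)(0) = 33

11*w^4/8 + 2*w^3 + 3*w^2/2 + 2*w + 1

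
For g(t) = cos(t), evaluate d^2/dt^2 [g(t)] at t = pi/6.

The coefficient of (t - pi/6)^2 in the expansion is -sqrt(3)/4, so g′′(pi/6) = 2! * (-sqrt(3)/4) = -sqrt(3)/2.

-sqrt(3)/2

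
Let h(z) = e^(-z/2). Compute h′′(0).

1/4

The coefficient of z^2 in the expansion is 1/8, so h′′(0) = 2! * (1/8) = 1/4.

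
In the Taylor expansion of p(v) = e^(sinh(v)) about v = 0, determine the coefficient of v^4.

Let u equal the inner series; expand the outer function in u and truncate.
p(0) = 1
p′(0) = 1
p′′(0) = 1
p′′′(0) = 2
p^(4)(0) = 5
So c_4 = p^(4)(0)/4! = 5/24.

5/24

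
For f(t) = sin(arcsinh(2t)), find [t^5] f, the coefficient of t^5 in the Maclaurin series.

16/3

Compose series: expand the inner function first, then feed it into the outer expansion.
So c_5 = f^(5)(0)/5! = 16/3.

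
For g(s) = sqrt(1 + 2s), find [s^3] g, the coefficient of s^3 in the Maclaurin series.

[s^0] = 1;  [s^1] = 1;  [s^2] = -1/2;  [s^3] = 1/2.

1/2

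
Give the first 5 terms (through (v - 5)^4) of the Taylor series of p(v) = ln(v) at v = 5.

Compute the successive derivatives at the expansion point and divide by k!.
p(5) = ln(5)
p′(5) = 1/5
p′′(5) = -1/25
p′′′(5) = 2/125
p^(4)(5) = -6/625
The Taylor polynomial is Σ p^(k)(5)/k! · (v - 5)^k.

-(v - 5)^4/2500 + (v - 5)^3/375 - (v - 5)^2/50 + (v - 5)/5 + ln(5)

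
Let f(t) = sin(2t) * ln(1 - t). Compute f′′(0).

Take the Cauchy product of the two expansions.
From the series, [t^2] f = -2; multiply by 2! = 2 to get -4.

-4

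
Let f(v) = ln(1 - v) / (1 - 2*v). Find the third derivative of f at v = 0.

Use 1/(1 - r) = Σ r^k on the denominator, then take the Cauchy product.
From the series, [v^3] f = -16/3; multiply by 3! = 6 to get -32.

-32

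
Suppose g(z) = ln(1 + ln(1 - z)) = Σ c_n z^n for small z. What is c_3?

Substitute the inner expansion into the outer series and collect powers.
g(0) = 0
g′(0) = -1
g′′(0) = -2
g′′′(0) = -7

-7/6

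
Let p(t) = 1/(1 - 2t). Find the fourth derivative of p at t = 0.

384

From the series, [t^4] p = 16; multiply by 4! = 24 to get 384.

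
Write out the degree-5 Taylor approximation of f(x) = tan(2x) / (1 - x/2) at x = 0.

Take the Cauchy product of the two expansions.
f(0) = 0
f′(0) = 2
f′′(0) = 2
f′′′(0) = 19
f^(4)(0) = 38
f^(5)(0) = 607
Dividing each by k! gives the coefficients c_0, ..., c_5.

607*x^5/120 + 19*x^4/12 + 19*x^3/6 + x^2 + 2*x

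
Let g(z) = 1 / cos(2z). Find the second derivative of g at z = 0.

Invert the denominator's series and multiply.
From the series, [z^2] g = 2; multiply by 2! = 2 to get 4.

4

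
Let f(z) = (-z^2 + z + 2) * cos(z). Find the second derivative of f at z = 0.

-4

Multiply each power in the prefactor through the base expansion.
The coefficient of z^2 in the expansion is -2, so f′′(0) = 2! * (-2) = -4.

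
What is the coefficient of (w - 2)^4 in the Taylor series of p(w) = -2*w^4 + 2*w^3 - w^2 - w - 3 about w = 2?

Apply the Taylor formula c_k = f^(k)(a)/k!.

-2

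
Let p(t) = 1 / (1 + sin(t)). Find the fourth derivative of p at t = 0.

Write 1/(1+u) = 1 - u + u^2 - u^3 + ... and substitute the series for u.
From the series, [t^4] p = 2/3; multiply by 4! = 24 to get 16.

16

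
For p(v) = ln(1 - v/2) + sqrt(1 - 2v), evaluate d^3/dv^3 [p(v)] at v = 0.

-13/4

Add the two expansions coefficient-wise.
The coefficient of v^3 in the expansion is -13/24, so p′′′(0) = 3! * (-13/24) = -13/4.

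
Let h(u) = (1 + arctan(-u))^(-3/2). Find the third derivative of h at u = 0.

Substitute the inner expansion into the outer series and collect powers.
From the series, [u^3] h = 27/16; multiply by 3! = 6 to get 81/8.

81/8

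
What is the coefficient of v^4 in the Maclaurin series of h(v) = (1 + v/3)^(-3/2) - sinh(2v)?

35/1152

Combine the two series term by term.
[v^0] = 1;  [v^1] = -5/2;  [v^2] = 5/24;  [v^3] = -611/432;  [v^4] = 35/1152.
So c_4 = h^(4)(0)/4! = 35/1152.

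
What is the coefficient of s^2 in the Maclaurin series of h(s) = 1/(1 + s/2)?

h(0) = 1
h′(0) = -1/2
h′′(0) = 1/2

1/4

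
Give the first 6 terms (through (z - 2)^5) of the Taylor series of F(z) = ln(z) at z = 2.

Differentiate repeatedly and evaluate at the center.
F(2) = ln(2)
F′(2) = 1/2
F′′(2) = -1/4
F′′′(2) = 1/4
F^(4)(2) = -3/8
F^(5)(2) = 3/4
Then c_k = F^(k)(2)/k! gives each Taylor coefficient.

(z - 2)^5/160 - (z - 2)^4/64 + (z - 2)^3/24 - (z - 2)^2/8 + (z - 2)/2 + ln(2)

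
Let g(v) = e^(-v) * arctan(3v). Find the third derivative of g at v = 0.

Multiply the two series term by term and collect like powers.
The coefficient of v^3 in the expansion is -15/2, so g′′′(0) = 3! * (-15/2) = -45.

-45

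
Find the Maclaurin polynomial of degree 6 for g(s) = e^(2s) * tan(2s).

568*s^6/45 + 164*s^5/15 + 8*s^4 + 20*s^3/3 + 4*s^2 + 2*s

Multiply the two series term by term and collect like powers.
g(0) = 0
g′(0) = 2
g′′(0) = 8
g′′′(0) = 40
g^(4)(0) = 192
g^(5)(0) = 1312
g^(6)(0) = 9088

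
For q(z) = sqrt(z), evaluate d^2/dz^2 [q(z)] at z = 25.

-1/500

Differentiate repeatedly and evaluate at the center.
From the series, [(z - 25)^2] q = -1/1000; multiply by 2! = 2 to get -1/500.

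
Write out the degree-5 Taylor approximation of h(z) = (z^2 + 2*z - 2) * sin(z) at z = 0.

-11*z^5/60 - z^4/3 + 4*z^3/3 + 2*z^2 - 2*z

Multiply each power in the prefactor through the base expansion.
h(0) = 0
h′(0) = -2
h′′(0) = 4
h′′′(0) = 8
h^(4)(0) = -8
h^(5)(0) = -22
Dividing each by k! gives the coefficients c_0, ..., c_5.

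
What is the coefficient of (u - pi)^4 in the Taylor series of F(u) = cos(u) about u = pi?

-1/24

F(pi) = -1
F′(pi) = 0
F′′(pi) = 1
F′′′(pi) = 0
F^(4)(pi) = -1
So c_4 = F^(4)(pi)/4! = -1/24.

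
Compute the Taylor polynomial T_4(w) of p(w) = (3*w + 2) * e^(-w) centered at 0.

Multiply each power in the prefactor through the base expansion.

-5*w^4/12 + 7*w^3/6 - 2*w^2 + w + 2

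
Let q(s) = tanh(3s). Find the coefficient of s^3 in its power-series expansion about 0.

q(0) = 0
q′(0) = 3
q′′(0) = 0
q′′′(0) = -54
So c_3 = q′′′(0)/3! = -9.

-9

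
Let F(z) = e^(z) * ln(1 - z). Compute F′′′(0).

Expand each factor separately, then convolve coefficients.
The coefficient of z^3 in the expansion is -4/3, so F′′′(0) = 3! * (-4/3) = -8.

-8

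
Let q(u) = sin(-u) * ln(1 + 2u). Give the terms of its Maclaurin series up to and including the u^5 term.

11*u^5/3 - 7*u^4/3 + 2*u^3 - 2*u^2

Multiply the two series term by term and collect like powers.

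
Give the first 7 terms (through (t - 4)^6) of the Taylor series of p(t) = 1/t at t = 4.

(t - 4)^6/16384 - (t - 4)^5/4096 + (t - 4)^4/1024 - (t - 4)^3/256 + (t - 4)^2/64 - (t - 4)/16 + 1/4

Apply the Taylor formula c_k = f^(k)(a)/k!.
p(4) = 1/4
p′(4) = -1/16
p′′(4) = 1/32
p′′′(4) = -3/128
p^(4)(4) = 3/128
p^(5)(4) = -15/512
p^(6)(4) = 45/1024
Dividing each by k! gives the coefficients c_0, ..., c_6.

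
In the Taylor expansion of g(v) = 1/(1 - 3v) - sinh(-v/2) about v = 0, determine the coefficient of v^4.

Add the two expansions coefficient-wise.
g(0) = 1
g′(0) = 7/2
g′′(0) = 18
g′′′(0) = 1297/8
g^(4)(0) = 1944
Then c_k = g^(k)(0)/k! gives each Taylor coefficient.

81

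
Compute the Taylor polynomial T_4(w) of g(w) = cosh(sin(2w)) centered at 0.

Let u equal the inner series; expand the outer function in u and truncate.
[w^0] = 1;  [w^1] = 0;  [w^2] = 2;  [w^3] = 0;  [w^4] = -2.

-2*w^4 + 2*w^2 + 1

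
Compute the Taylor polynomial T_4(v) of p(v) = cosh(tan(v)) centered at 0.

Substitute the inner expansion into the outer series and collect powers.
p(0) = 1
p′(0) = 0
p′′(0) = 1
p′′′(0) = 0
p^(4)(0) = 9

3*v^4/8 + v^2/2 + 1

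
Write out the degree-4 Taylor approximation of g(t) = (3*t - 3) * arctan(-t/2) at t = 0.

Distribute the polynomial across the series and collect like powers.
g(0) = 0
g′(0) = 3/2
g′′(0) = -3
g′′′(0) = -3/4
g^(4)(0) = 3
Dividing each by k! gives the coefficients c_0, ..., c_4.

t^4/8 - t^3/8 - 3*t^2/2 + 3*t/2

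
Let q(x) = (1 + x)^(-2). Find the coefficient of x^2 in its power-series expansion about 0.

3

q(0) = 1
q′(0) = -2
q′′(0) = 6
So c_2 = q′′(0)/2! = 3.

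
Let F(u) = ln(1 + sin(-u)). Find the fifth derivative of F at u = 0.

-5

Compose series: expand the inner function first, then feed it into the outer expansion.
From the series, [u^5] F = -1/24; multiply by 5! = 120 to get -5.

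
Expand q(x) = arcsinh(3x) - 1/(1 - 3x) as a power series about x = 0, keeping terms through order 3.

Combine the two series term by term.
q(0) = -1
q′(0) = 0
q′′(0) = -18
q′′′(0) = -189

-63*x^3/2 - 9*x^2 - 1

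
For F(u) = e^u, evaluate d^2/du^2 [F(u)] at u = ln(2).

The coefficient of (u - ln(2))^2 in the expansion is 1, so F′′(ln(2)) = 2! * (1) = 2.

2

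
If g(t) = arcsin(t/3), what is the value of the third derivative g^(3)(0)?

1/27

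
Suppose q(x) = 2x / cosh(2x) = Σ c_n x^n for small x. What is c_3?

Write the quotient as an unknown series and match coefficients against numerator = denominator · series.
q(0) = 0
q′(0) = 2
q′′(0) = 0
q′′′(0) = -24

-4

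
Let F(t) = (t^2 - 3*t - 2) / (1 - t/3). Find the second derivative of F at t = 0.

-4/9

Distribute the polynomial across the series and collect like powers.
The coefficient of t^2 in the expansion is -2/9, so F′′(0) = 2! * (-2/9) = -4/9.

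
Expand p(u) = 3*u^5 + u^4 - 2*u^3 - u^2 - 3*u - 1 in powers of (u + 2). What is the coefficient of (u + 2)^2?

[(u + 2)^0] = -63;  [(u + 2)^1] = 185;  [(u + 2)^2] = -205.
So c_2 = p′′(-2)/2! = -205.

-205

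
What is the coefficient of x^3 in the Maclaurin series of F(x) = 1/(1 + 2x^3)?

-2

F(0) = 1
F′(0) = 0
F′′(0) = 0
F′′′(0) = -12
So c_3 = F′′′(0)/3! = -2.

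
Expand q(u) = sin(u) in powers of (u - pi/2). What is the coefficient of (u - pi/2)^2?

q(pi/2) = 1
q′(pi/2) = 0
q′′(pi/2) = -1
So c_2 = q′′(pi/2)/2! = -1/2.

-1/2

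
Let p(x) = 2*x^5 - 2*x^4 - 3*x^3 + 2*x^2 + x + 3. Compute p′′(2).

192

From the series, [(x - 2)^2] p = 96; multiply by 2! = 2 to get 192.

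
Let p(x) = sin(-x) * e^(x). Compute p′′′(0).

Write out both Maclaurin series and multiply, keeping only the needed powers.
From the series, [x^3] p = -1/3; multiply by 3! = 6 to get -2.

-2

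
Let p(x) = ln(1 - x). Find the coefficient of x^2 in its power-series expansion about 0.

-1/2

Apply the Taylor formula c_k = f^(k)(a)/k!.
[x^0] = 0;  [x^1] = -1;  [x^2] = -1/2.
So c_2 = p′′(0)/2! = -1/2.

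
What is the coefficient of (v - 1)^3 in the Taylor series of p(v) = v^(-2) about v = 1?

Use the known series and substitute for the argument.
p(1) = 1
p′(1) = -2
p′′(1) = 6
p′′′(1) = -24

-4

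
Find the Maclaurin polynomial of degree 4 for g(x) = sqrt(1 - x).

-5*x^4/128 - x^3/16 - x^2/8 - x/2 + 1

Differentiate repeatedly and evaluate at the center.
g(0) = 1
g′(0) = -1/2
g′′(0) = -1/4
g′′′(0) = -3/8
g^(4)(0) = -15/16
Dividing each by k! gives the coefficients c_0, ..., c_4.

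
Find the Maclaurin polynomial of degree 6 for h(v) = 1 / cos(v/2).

61*v^6/46080 + 5*v^4/384 + v^2/8 + 1

Write the quotient as an unknown series and match coefficients against numerator = denominator · series.
h(0) = 1
h′(0) = 0
h′′(0) = 1/4
h′′′(0) = 0
h^(4)(0) = 5/16
h^(5)(0) = 0
h^(6)(0) = 61/64
Then c_k = h^(k)(0)/k! gives each Taylor coefficient.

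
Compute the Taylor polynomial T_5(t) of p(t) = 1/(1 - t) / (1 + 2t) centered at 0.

-21*t^5 + 11*t^4 - 5*t^3 + 3*t^2 - t + 1

Write out both Maclaurin series and multiply, keeping only the needed powers.
p(0) = 1
p′(0) = -1
p′′(0) = 6
p′′′(0) = -30
p^(4)(0) = 264
p^(5)(0) = -2520
Dividing each by k! gives the coefficients c_0, ..., c_5.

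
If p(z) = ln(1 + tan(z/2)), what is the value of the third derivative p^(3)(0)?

Substitute the inner expansion into the outer series and collect powers.
From the series, [z^3] p = 1/12; multiply by 3! = 6 to get 1/2.

1/2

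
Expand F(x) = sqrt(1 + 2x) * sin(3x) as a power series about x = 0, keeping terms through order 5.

Multiply the two series term by term and collect like powers.
[x^0] = 0;  [x^1] = 3;  [x^2] = 3;  [x^3] = -6;  [x^4] = -3;  [x^5] = 12/5.

12*x^5/5 - 3*x^4 - 6*x^3 + 3*x^2 + 3*x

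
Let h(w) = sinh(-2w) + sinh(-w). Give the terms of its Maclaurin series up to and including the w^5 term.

-11*w^5/40 - 3*w^3/2 - 3*w

Combine the two series term by term.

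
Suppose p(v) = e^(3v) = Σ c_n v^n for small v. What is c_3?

9/2

Apply the Taylor formula c_k = f^(k)(a)/k!.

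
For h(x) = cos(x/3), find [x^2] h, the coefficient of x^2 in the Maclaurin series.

-1/18

h(0) = 1
h′(0) = 0
h′′(0) = -1/9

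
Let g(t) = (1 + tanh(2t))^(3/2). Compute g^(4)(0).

-87

Compose series: expand the inner function first, then feed it into the outer expansion.
The coefficient of t^4 in the expansion is -29/8, so g^(4)(0) = 4! * (-29/8) = -87.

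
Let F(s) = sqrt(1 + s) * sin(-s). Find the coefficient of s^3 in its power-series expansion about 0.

Write out both Maclaurin series and multiply, keeping only the needed powers.

7/24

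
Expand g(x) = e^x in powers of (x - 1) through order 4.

g(1) = e
g′(1) = e
g′′(1) = e
g′′′(1) = e
g^(4)(1) = e
The Taylor polynomial is Σ g^(k)(1)/k! · (x - 1)^k.

e*(x - 1)^4/24 + e*(x - 1)^3/6 + e*(x - 1)^2/2 + e*(x - 1) + e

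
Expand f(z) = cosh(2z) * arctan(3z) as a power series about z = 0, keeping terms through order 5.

Take the Cauchy product of the two expansions.

163*z^5/5 - 3*z^3 + 3*z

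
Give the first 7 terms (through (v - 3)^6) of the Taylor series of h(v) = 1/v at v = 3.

(v - 3)^6/2187 - (v - 3)^5/729 + (v - 3)^4/243 - (v - 3)^3/81 + (v - 3)^2/27 - (v - 3)/9 + 1/3

h(3) = 1/3
h′(3) = -1/9
h′′(3) = 2/27
h′′′(3) = -2/27
h^(4)(3) = 8/81
h^(5)(3) = -40/243
h^(6)(3) = 80/243
Then c_k = h^(k)(3)/k! gives each Taylor coefficient.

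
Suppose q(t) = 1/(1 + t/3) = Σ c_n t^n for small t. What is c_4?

1/81

Compute the successive derivatives at the expansion point and divide by k!.
q(0) = 1
q′(0) = -1/3
q′′(0) = 2/9
q′′′(0) = -2/9
q^(4)(0) = 8/27
The Taylor polynomial is Σ q^(k)(0)/k! · t^k.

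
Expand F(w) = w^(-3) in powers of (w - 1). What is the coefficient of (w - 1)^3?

F(1) = 1
F′(1) = -3
F′′(1) = 12
F′′′(1) = -60
So c_3 = F′′′(1)/3! = -10.

-10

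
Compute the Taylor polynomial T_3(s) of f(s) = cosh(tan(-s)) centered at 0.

s^2/2 + 1

Let u equal the inner series; expand the outer function in u and truncate.
[s^0] = 1;  [s^1] = 0;  [s^2] = 1/2;  [s^3] = 0.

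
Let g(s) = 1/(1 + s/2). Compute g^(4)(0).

3/2

The coefficient of s^4 in the expansion is 1/16, so g^(4)(0) = 4! * (1/16) = 3/2.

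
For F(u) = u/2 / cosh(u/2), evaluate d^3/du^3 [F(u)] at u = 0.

Write the quotient as an unknown series and match coefficients against numerator = denominator · series.
From the series, [u^3] F = -1/16; multiply by 3! = 6 to get -3/8.

-3/8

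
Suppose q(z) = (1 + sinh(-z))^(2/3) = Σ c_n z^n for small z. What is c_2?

-1/9

Let u equal the inner series; expand the outer function in u and truncate.
q(0) = 1
q′(0) = -2/3
q′′(0) = -2/9
The Taylor polynomial is Σ q^(k)(0)/k! · z^k.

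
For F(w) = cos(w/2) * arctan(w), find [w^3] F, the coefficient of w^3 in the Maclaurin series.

Multiply the two series term by term and collect like powers.

-11/24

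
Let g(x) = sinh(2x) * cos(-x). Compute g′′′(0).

Take the Cauchy product of the two expansions.
The coefficient of x^3 in the expansion is 1/3, so g′′′(0) = 3! * (1/3) = 2.

2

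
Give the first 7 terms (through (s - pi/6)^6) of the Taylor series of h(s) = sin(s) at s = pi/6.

-(s - pi/6)^6/1440 + sqrt(3)*(s - pi/6)^5/240 + (s - pi/6)^4/48 - sqrt(3)*(s - pi/6)^3/12 - (s - pi/6)^2/4 + sqrt(3)*(s - pi/6)/2 + 1/2

Compute the successive derivatives at the expansion point and divide by k!.
[(s - pi/6)^0] = 1/2;  [(s - pi/6)^1] = sqrt(3)/2;  [(s - pi/6)^2] = -1/4;  [(s - pi/6)^3] = -sqrt(3)/12;  [(s - pi/6)^4] = 1/48;  [(s - pi/6)^5] = sqrt(3)/240;  [(s - pi/6)^6] = -1/1440.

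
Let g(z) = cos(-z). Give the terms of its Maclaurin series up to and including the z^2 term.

g(0) = 1
g′(0) = 0
g′′(0) = -1
Dividing each by k! gives the coefficients c_0, ..., c_2.

1 - z^2/2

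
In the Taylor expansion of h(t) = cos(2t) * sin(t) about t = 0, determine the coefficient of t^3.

-13/6

Expand each factor separately, then convolve coefficients.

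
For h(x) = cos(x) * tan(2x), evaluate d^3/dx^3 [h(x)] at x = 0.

10

Take the Cauchy product of the two expansions.
The coefficient of x^3 in the expansion is 5/3, so h′′′(0) = 3! * (5/3) = 10.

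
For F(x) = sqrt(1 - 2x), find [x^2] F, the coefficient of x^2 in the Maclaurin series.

[x^0] = 1;  [x^1] = -1;  [x^2] = -1/2.

-1/2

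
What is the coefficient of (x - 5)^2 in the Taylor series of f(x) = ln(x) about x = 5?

-1/50

[(x - 5)^0] = ln(5);  [(x - 5)^1] = 1/5;  [(x - 5)^2] = -1/50.
So c_2 = f′′(5)/2! = -1/50.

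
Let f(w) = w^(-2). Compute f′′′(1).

Differentiate repeatedly and evaluate at the center.
The coefficient of (w - 1)^3 in the expansion is -4, so f′′′(1) = 3! * (-4) = -24.

-24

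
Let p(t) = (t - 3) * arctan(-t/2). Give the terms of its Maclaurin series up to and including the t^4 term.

t^4/24 - t^3/8 - t^2/2 + 3*t/2

Multiply each power in the prefactor through the base expansion.
[t^0] = 0;  [t^1] = 3/2;  [t^2] = -1/2;  [t^3] = -1/8;  [t^4] = 1/24.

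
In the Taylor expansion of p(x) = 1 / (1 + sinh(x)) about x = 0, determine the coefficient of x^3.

Use the geometric series for the reciprocal, then substitute.
p(0) = 1
p′(0) = -1
p′′(0) = 2
p′′′(0) = -7

-7/6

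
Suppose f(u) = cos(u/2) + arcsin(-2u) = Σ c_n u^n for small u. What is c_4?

1/384

Expand each term separately and add.
f(0) = 1
f′(0) = -2
f′′(0) = -1/4
f′′′(0) = -8
f^(4)(0) = 1/16
Dividing each by k! gives the coefficients c_0, ..., c_4.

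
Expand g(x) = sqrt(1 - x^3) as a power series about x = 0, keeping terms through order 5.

g(0) = 1
g′(0) = 0
g′′(0) = 0
g′′′(0) = -3
g^(4)(0) = 0
g^(5)(0) = 0
Then c_k = g^(k)(0)/k! gives each Taylor coefficient.

1 - x^3/2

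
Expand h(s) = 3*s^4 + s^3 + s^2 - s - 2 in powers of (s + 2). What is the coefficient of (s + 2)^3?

h(-2) = 44
h′(-2) = -89
h′′(-2) = 134
h′′′(-2) = -138

-23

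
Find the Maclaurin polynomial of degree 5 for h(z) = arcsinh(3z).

729*z^5/40 - 9*z^3/2 + 3*z

[z^0] = 0;  [z^1] = 3;  [z^2] = 0;  [z^3] = -9/2;  [z^4] = 0;  [z^5] = 729/40.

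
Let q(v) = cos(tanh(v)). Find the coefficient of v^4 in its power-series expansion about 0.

Substitute the inner expansion into the outer series and collect powers.
q(0) = 1
q′(0) = 0
q′′(0) = -1
q′′′(0) = 0
q^(4)(0) = 9
So c_4 = q^(4)(0)/4! = 3/8.

3/8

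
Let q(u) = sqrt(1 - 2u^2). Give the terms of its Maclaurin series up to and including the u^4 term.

-u^4/2 - u^2 + 1

q(0) = 1
q′(0) = 0
q′′(0) = -2
q′′′(0) = 0
q^(4)(0) = -12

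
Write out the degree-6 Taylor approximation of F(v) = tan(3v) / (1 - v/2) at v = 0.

2787*v^6/160 + 2787*v^5/80 + 39*v^4/8 + 39*v^3/4 + 3*v^2/2 + 3*v

Multiply the two series term by term and collect like powers.
[v^0] = 0;  [v^1] = 3;  [v^2] = 3/2;  [v^3] = 39/4;  [v^4] = 39/8;  [v^5] = 2787/80;  [v^6] = 2787/160.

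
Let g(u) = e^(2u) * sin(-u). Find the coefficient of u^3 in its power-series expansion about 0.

-11/6

Write out both Maclaurin series and multiply, keeping only the needed powers.
g(0) = 0
g′(0) = -1
g′′(0) = -4
g′′′(0) = -11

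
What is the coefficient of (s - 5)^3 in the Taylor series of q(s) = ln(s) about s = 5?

Differentiate repeatedly and evaluate at the center.
[(s - 5)^0] = ln(5);  [(s - 5)^1] = 1/5;  [(s - 5)^2] = -1/50;  [(s - 5)^3] = 1/375.

1/375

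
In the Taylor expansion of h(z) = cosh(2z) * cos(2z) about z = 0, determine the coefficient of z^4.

-8/3

Write out both Maclaurin series and multiply, keeping only the needed powers.
[z^0] = 1;  [z^1] = 0;  [z^2] = 0;  [z^3] = 0;  [z^4] = -8/3.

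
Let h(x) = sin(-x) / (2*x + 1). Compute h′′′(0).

Expand 1/(denominator) as a geometric series and multiply by the numerator's series.
The coefficient of x^3 in the expansion is -23/6, so h′′′(0) = 3! * (-23/6) = -23.

-23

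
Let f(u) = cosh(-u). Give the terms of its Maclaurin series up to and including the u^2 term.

u^2/2 + 1

Use the known series and substitute for the argument.
[u^0] = 1;  [u^1] = 0;  [u^2] = 1/2.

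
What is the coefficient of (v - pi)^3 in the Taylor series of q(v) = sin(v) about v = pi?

1/6

q(pi) = 0
q′(pi) = -1
q′′(pi) = 0
q′′′(pi) = 1
So c_3 = q′′′(pi)/3! = 1/6.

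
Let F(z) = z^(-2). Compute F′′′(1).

Use the known series and substitute for the argument.
The coefficient of (z - 1)^3 in the expansion is -4, so F′′′(1) = 3! * (-4) = -24.

-24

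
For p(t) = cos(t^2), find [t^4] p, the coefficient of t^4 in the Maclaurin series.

p(0) = 1
p′(0) = 0
p′′(0) = 0
p′′′(0) = 0
p^(4)(0) = -12

-1/2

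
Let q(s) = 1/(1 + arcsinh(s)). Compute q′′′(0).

-5

Plug the Maclaurin series of the inner function into that of the outer and collect terms.
From the series, [s^3] q = -5/6; multiply by 3! = 6 to get -5.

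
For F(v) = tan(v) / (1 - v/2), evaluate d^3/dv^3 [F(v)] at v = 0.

Expand each factor separately, then convolve coefficients.
From the series, [v^3] F = 7/12; multiply by 3! = 6 to get 7/2.

7/2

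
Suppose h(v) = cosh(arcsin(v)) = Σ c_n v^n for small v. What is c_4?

5/24

Plug the Maclaurin series of the inner function into that of the outer and collect terms.
[v^0] = 1;  [v^1] = 0;  [v^2] = 1/2;  [v^3] = 0;  [v^4] = 5/24.
So c_4 = h^(4)(0)/4! = 5/24.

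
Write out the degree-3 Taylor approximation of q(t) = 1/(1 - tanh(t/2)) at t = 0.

t^3/12 + t^2/4 + t/2 + 1

Substitute the inner expansion into the outer series and collect powers.
q(0) = 1
q′(0) = 1/2
q′′(0) = 1/2
q′′′(0) = 1/2
Dividing each by k! gives the coefficients c_0, ..., c_3.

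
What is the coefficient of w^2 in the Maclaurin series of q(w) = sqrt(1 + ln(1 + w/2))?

-3/32

Plug the Maclaurin series of the inner function into that of the outer and collect terms.
q(0) = 1
q′(0) = 1/4
q′′(0) = -3/16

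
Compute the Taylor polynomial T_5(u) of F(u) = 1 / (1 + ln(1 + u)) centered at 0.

-347*u^5/60 + 11*u^4/3 - 7*u^3/3 + 3*u^2/2 - u + 1

Use the geometric series for the reciprocal, then substitute.
F(0) = 1
F′(0) = -1
F′′(0) = 3
F′′′(0) = -14
F^(4)(0) = 88
F^(5)(0) = -694
Then c_k = F^(k)(0)/k! gives each Taylor coefficient.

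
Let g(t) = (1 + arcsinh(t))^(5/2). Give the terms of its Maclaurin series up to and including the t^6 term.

363*t^6/1024 + 11*t^5/256 - 85*t^4/128 - 5*t^3/48 + 15*t^2/8 + 5*t/2 + 1

Compose series: expand the inner function first, then feed it into the outer expansion.
g(0) = 1
g′(0) = 5/2
g′′(0) = 15/4
g′′′(0) = -5/8
g^(4)(0) = -255/16
g^(5)(0) = 165/32
g^(6)(0) = 16335/64
Dividing each by k! gives the coefficients c_0, ..., c_6.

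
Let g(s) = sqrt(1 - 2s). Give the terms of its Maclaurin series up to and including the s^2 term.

-s^2/2 - s + 1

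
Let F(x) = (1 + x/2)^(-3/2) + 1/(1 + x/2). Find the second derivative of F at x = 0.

Add the two expansions coefficient-wise.
The coefficient of x^2 in the expansion is 23/32, so F′′(0) = 2! * (23/32) = 23/16.

23/16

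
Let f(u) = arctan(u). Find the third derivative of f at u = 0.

-2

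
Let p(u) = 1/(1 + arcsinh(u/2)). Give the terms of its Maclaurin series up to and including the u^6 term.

Let u equal the inner series; expand the outer function in u and truncate.

23*u^6/2880 - 23*u^5/1280 + u^4/24 - 5*u^3/48 + u^2/4 - u/2 + 1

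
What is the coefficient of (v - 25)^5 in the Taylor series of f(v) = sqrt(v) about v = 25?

f(25) = 5
f′(25) = 1/10
f′′(25) = -1/500
f′′′(25) = 3/25000
f^(4)(25) = -3/250000
f^(5)(25) = 21/12500000
So c_5 = f^(5)(25)/5! = 7/500000000.

7/500000000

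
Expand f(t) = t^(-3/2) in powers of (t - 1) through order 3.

Differentiate repeatedly and evaluate at the center.
[(t - 1)^0] = 1;  [(t - 1)^1] = -3/2;  [(t - 1)^2] = 15/8;  [(t - 1)^3] = -35/16.

-35*(t - 1)^3/16 + 15*(t - 1)^2/8 - 3*(t - 1)/2 + 1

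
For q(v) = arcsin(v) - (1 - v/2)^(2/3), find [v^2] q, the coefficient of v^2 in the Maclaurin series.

1/36

Combine the two series term by term.
q(0) = -1
q′(0) = 4/3
q′′(0) = 1/18
Then c_k = q^(k)(0)/k! gives each Taylor coefficient.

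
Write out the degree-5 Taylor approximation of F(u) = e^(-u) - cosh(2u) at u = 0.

Add the two expansions coefficient-wise.
F(0) = 0
F′(0) = -1
F′′(0) = -3
F′′′(0) = -1
F^(4)(0) = -15
F^(5)(0) = -1

-u^5/120 - 5*u^4/8 - u^3/6 - 3*u^2/2 - u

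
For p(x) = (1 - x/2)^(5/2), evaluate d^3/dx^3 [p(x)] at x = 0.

-15/64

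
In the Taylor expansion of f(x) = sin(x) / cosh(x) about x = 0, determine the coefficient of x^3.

-2/3

Write the quotient as an unknown series and match coefficients against numerator = denominator · series.
f(0) = 0
f′(0) = 1
f′′(0) = 0
f′′′(0) = -4
So c_3 = f′′′(0)/3! = -2/3.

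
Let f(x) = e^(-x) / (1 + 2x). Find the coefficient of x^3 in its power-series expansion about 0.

Write out both Maclaurin series and multiply, keeping only the needed powers.
f(0) = 1
f′(0) = -3
f′′(0) = 13
f′′′(0) = -79
Dividing each by k! gives the coefficients c_0, ..., c_3.

-79/6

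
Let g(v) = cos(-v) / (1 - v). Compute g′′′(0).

Use 1/(1 - r) = Σ r^k on the denominator, then take the Cauchy product.
The coefficient of v^3 in the expansion is 1/2, so g′′′(0) = 3! * (1/2) = 3.

3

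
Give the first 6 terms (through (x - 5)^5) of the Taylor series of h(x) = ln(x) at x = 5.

(x - 5)^5/15625 - (x - 5)^4/2500 + (x - 5)^3/375 - (x - 5)^2/50 + (x - 5)/5 + ln(5)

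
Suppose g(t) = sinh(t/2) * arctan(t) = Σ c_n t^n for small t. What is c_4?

Write out both Maclaurin series and multiply, keeping only the needed powers.
[t^0] = 0;  [t^1] = 0;  [t^2] = 1/2;  [t^3] = 0;  [t^4] = -7/48.
So c_4 = g^(4)(0)/4! = -7/48.

-7/48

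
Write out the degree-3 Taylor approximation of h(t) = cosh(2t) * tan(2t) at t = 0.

Write out both Maclaurin series and multiply, keeping only the needed powers.
[t^0] = 0;  [t^1] = 2;  [t^2] = 0;  [t^3] = 20/3.

20*t^3/3 + 2*t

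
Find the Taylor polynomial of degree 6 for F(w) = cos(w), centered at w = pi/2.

-(w - pi/2)^5/120 + (w - pi/2)^3/6 - (w - pi/2)

Use the known series and substitute for the argument.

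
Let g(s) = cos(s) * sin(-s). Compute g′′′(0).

4

Write out both Maclaurin series and multiply, keeping only the needed powers.
The coefficient of s^3 in the expansion is 2/3, so g′′′(0) = 3! * (2/3) = 4.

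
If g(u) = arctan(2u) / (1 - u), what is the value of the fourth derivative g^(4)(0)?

Expand 1/(denominator) as a geometric series and multiply by the numerator's series.
The coefficient of u^4 in the expansion is -2/3, so g^(4)(0) = 4! * (-2/3) = -16.

-16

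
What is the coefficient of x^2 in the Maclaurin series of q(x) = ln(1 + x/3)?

-1/18

Compute the successive derivatives at the expansion point and divide by k!.
q(0) = 0
q′(0) = 1/3
q′′(0) = -1/9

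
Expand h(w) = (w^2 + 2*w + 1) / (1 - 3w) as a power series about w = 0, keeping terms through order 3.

48*w^3 + 16*w^2 + 5*w + 1

Multiply each power in the prefactor through the base expansion.
h(0) = 1
h′(0) = 5
h′′(0) = 32
h′′′(0) = 288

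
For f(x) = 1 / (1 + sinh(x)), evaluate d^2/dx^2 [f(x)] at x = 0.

2

Use the geometric series for the reciprocal, then substitute.
From the series, [x^2] f = 1; multiply by 2! = 2 to get 2.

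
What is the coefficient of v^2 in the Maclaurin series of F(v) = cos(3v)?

-9/2

Differentiate repeatedly and evaluate at the center.
[v^0] = 1;  [v^1] = 0;  [v^2] = -9/2.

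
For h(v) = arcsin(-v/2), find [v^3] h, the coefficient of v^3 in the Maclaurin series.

c_3 = h′′′(0)/3! = -1/48.

-1/48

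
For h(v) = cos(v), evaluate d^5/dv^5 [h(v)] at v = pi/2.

Compute the successive derivatives at the expansion point and divide by k!.
The coefficient of (v - pi/2)^5 in the expansion is -1/120, so h^(5)(pi/2) = 5! * (-1/120) = -1.

-1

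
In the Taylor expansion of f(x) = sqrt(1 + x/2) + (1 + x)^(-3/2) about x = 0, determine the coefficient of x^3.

-279/128

Combine the two series term by term.
f(0) = 2
f′(0) = -5/4
f′′(0) = 59/16
f′′′(0) = -837/64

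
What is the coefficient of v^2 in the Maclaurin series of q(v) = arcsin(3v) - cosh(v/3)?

Combine the two series term by term.
[v^0] = -1;  [v^1] = 3;  [v^2] = -1/18.
So c_2 = q′′(0)/2! = -1/18.

-1/18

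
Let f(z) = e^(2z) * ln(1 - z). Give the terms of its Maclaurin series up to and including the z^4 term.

-13*z^4/4 - 10*z^3/3 - 5*z^2/2 - z

Write out both Maclaurin series and multiply, keeping only the needed powers.
[z^0] = 0;  [z^1] = -1;  [z^2] = -5/2;  [z^3] = -10/3;  [z^4] = -13/4.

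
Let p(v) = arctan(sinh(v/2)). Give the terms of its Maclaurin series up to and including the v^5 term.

v^5/768 - v^3/48 + v/2

Plug the Maclaurin series of the inner function into that of the outer and collect terms.
p(0) = 0
p′(0) = 1/2
p′′(0) = 0
p′′′(0) = -1/8
p^(4)(0) = 0
p^(5)(0) = 5/32
Then c_k = p^(k)(0)/k! gives each Taylor coefficient.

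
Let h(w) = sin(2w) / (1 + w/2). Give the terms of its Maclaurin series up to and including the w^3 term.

-5*w^3/6 - w^2 + 2*w

Multiply the two series term by term and collect like powers.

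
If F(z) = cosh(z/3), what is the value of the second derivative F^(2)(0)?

1/9

From the series, [z^2] F = 1/18; multiply by 2! = 2 to get 1/9.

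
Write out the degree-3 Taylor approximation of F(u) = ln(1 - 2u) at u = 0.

-8*u^3/3 - 2*u^2 - 2*u

F(0) = 0
F′(0) = -2
F′′(0) = -4
F′′′(0) = -16
Dividing each by k! gives the coefficients c_0, ..., c_3.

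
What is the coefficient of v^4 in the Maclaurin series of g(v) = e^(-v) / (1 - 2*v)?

Multiply the numerator's expansion by the denominator's geometric series.
g(0) = 1
g′(0) = 1
g′′(0) = 5
g′′′(0) = 29
g^(4)(0) = 233
So c_4 = g^(4)(0)/4! = 233/24.

233/24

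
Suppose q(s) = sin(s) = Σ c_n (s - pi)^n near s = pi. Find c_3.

1/6

q(pi) = 0
q′(pi) = -1
q′′(pi) = 0
q′′′(pi) = 1
So c_3 = q′′′(pi)/3! = 1/6.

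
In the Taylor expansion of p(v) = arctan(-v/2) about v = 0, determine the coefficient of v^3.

[v^0] = 0;  [v^1] = -1/2;  [v^2] = 0;  [v^3] = 1/24.

1/24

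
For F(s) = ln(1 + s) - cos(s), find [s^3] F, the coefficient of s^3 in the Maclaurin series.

1/3

Add the two expansions coefficient-wise.
F(0) = -1
F′(0) = 1
F′′(0) = 0
F′′′(0) = 2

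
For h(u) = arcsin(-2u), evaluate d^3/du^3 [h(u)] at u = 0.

-8

The coefficient of u^3 in the expansion is -4/3, so h′′′(0) = 3! * (-4/3) = -8.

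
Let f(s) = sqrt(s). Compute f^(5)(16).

105/8388608

From the series, [(s - 16)^5] f = 7/67108864; multiply by 5! = 120 to get 105/8388608.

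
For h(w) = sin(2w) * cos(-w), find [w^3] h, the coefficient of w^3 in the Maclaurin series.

Take the Cauchy product of the two expansions.
h(0) = 0
h′(0) = 2
h′′(0) = 0
h′′′(0) = -14
The Taylor polynomial is Σ h^(k)(0)/k! · w^k.

-7/3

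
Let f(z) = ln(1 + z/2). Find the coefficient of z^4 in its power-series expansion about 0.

-1/64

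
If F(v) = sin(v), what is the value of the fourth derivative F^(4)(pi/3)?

sqrt(3)/2

The coefficient of (v - pi/3)^4 in the expansion is sqrt(3)/48, so F^(4)(pi/3) = 4! * (sqrt(3)/48) = sqrt(3)/2.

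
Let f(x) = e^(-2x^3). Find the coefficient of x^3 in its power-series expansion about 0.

-2

f(0) = 1
f′(0) = 0
f′′(0) = 0
f′′′(0) = -12
So c_3 = f′′′(0)/3! = -2.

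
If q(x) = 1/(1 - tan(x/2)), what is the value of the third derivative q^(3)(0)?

1

Plug the Maclaurin series of the inner function into that of the outer and collect terms.
From the series, [x^3] q = 1/6; multiply by 3! = 6 to get 1.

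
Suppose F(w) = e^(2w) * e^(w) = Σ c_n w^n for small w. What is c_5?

Expand each factor separately, then convolve coefficients.
F(0) = 1
F′(0) = 3
F′′(0) = 9
F′′′(0) = 27
F^(4)(0) = 81
F^(5)(0) = 243
Dividing each by k! gives the coefficients c_0, ..., c_5.

81/40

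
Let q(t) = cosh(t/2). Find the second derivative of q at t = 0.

From the series, [t^2] q = 1/8; multiply by 2! = 2 to get 1/4.

1/4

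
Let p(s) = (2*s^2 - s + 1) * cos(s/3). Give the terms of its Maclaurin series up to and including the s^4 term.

Distribute the polynomial across the series and collect like powers.

-3*2^(358/483)*3^(31/161)*5^(374/483)*7^(401/483)*s^4/980 + s^3/18 + 35*s^2/18 - s + 1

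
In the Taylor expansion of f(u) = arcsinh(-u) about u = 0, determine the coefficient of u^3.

f(0) = 0
f′(0) = -1
f′′(0) = 0
f′′′(0) = 1
So c_3 = f′′′(0)/3! = 1/6.

1/6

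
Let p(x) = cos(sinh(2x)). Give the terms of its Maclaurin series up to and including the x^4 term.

Plug the Maclaurin series of the inner function into that of the outer and collect terms.
p(0) = 1
p′(0) = 0
p′′(0) = -4
p′′′(0) = 0
p^(4)(0) = -48

-2*x^4 - 2*x^2 + 1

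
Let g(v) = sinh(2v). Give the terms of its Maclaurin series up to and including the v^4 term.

4*v^3/3 + 2*v

[v^0] = 0;  [v^1] = 2;  [v^2] = 0;  [v^3] = 4/3;  [v^4] = 0.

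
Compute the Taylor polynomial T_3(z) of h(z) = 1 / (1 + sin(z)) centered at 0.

Use the geometric series for the reciprocal, then substitute.
[z^0] = 1;  [z^1] = -1;  [z^2] = 1;  [z^3] = -5/6.

-5*z^3/6 + z^2 - z + 1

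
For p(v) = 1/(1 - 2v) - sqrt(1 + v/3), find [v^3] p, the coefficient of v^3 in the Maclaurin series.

Add the two expansions coefficient-wise.
p(0) = 0
p′(0) = 11/6
p′′(0) = 289/36
p′′′(0) = 3455/72
Dividing each by k! gives the coefficients c_0, ..., c_3.

3455/432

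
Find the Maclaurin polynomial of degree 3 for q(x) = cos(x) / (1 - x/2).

Write out both Maclaurin series and multiply, keeping only the needed powers.

-x^3/8 - x^2/4 + x/2 + 1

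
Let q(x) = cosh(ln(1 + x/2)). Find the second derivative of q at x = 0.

1/4

Compose series: expand the inner function first, then feed it into the outer expansion.
The coefficient of x^2 in the expansion is 1/8, so q′′(0) = 2! * (1/8) = 1/4.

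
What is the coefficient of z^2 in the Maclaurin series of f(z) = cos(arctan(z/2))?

-1/8

Plug the Maclaurin series of the inner function into that of the outer and collect terms.
f(0) = 1
f′(0) = 0
f′′(0) = -1/4
Dividing each by k! gives the coefficients c_0, ..., c_2.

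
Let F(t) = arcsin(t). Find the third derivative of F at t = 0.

From the series, [t^3] F = 1/6; multiply by 3! = 6 to get 1.

1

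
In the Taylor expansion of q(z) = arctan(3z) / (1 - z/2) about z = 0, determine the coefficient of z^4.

Take the Cauchy product of the two expansions.
q(0) = 0
q′(0) = 3
q′′(0) = 3
q′′′(0) = -99/2
q^(4)(0) = -99

-33/8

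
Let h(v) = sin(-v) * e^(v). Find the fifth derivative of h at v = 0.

4

Take the Cauchy product of the two expansions.
The coefficient of v^5 in the expansion is 1/30, so h^(5)(0) = 5! * (1/30) = 4.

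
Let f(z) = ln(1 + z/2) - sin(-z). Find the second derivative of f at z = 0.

Expand each term separately and add.
From the series, [z^2] f = -1/8; multiply by 2! = 2 to get -1/4.

-1/4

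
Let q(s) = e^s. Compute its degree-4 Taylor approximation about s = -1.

(s + 1)^4*e^(-1)/24 + (s + 1)^3*e^(-1)/6 + (s + 1)^2*e^(-1)/2 + (s + 1)*e^(-1) + e^(-1)

q(-1) = e^(-1)
q′(-1) = e^(-1)
q′′(-1) = e^(-1)
q′′′(-1) = e^(-1)
q^(4)(-1) = e^(-1)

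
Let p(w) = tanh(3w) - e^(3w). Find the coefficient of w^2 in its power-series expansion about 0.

Combine the two series term by term.
[w^0] = -1;  [w^1] = 0;  [w^2] = -9/2.

-9/2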